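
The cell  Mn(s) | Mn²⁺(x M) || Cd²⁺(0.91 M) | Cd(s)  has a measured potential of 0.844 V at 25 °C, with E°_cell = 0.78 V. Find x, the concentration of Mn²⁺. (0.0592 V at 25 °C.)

0.0063 M

From the Nernst equation, log Q = n(E° − E)/0.0592 = 2(0.78 − 0.844)/0.0592 = -2.162, so Q = 0.00688.
With Q = [Mn²⁺]/[Cd²⁺] and the known concentrations, [Mn²⁺] in the numerator gives [Mn²⁺] = 0.0063 M.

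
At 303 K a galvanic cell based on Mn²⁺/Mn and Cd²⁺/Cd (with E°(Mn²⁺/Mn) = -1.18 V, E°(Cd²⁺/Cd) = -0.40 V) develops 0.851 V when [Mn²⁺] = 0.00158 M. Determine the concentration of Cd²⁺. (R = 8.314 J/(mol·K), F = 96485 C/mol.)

From the Nernst equation, ln Q = nF(E° − E)/RT = 2×96485×(0.78 − 0.851)/(8.314×303) = -5.439, so Q = 0.00435.
With Q = [Mn²⁺]/[Cd²⁺] and the known concentrations, [Cd²⁺] in the denominator gives [Cd²⁺] = 0.36 M.

0.36 M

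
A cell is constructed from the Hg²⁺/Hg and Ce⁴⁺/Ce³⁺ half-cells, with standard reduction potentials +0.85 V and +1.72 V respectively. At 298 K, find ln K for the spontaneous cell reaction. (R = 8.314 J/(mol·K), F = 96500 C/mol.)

ln K = 67.8

E°_cell = +1.72 − (+0.85) = 0.87 V, with n = 2 electrons transferred.
At equilibrium E = 0, so the Nernst equation gives ln K = nFE°/RT = (2)(96500)(0.87)/((8.314)(298)) = 67.77.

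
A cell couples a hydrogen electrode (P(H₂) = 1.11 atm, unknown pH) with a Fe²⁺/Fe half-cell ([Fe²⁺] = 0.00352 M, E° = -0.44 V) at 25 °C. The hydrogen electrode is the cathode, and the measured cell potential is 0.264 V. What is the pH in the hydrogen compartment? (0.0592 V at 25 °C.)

E°_cell = 0.44 V and n = 2.
log Q = n(E° − E)/0.0592 = 2×(0.44 − 0.264)/0.0592 = 5.946.
With Q = [Fe²⁺]·P(H₂) / [H⁺]^2, solving for [H⁺] gives log[H⁺] = -4.177, so pH = 4.18.

pH = 4.18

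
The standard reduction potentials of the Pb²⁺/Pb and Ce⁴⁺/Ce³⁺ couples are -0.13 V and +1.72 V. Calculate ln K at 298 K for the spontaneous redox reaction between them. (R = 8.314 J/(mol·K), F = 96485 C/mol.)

E°_cell = +1.72 − (-0.13) = 1.85 V, with n = 2 electrons transferred.
At equilibrium E = 0, so the Nernst equation gives ln K = nFE°/RT = (2)(96485)(1.85)/((8.314)(298)) = 144.09.

ln K = 144.1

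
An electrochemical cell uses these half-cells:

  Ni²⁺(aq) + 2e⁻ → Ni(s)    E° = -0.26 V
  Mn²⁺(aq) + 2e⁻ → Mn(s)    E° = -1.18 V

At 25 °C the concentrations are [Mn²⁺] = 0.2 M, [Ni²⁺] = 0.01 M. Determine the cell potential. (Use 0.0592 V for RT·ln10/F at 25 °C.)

The Ni²⁺/Ni couple has the higher reduction potential and acts as the cathode, so E°_cell = -0.26 − (-1.18) = 0.92 V.
Balancing electrons gives n = 2; the reaction quotient is Q = [Mn²⁺]/[Ni²⁺] = 20.0.
At 25 °C, E = E° − (0.0592/n) log Q = 0.92 − (0.0592/2)(1.301) = 0.920 − 0.039 = 0.881 V.

0.881 V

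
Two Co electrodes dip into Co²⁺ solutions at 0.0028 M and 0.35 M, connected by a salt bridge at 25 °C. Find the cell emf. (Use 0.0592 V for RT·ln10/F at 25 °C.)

Both half-cells are Co²⁺/Co, so E°_cell = 0. The concentrated side is the cathode; the cell reaction moves Co²⁺ from high to low concentration with n = 2.
Q = [Co²⁺]_dilute/[Co²⁺]_conc = 0.0028/0.35 = 0.00800.
E = 0 − (0.0592/2) log Q = −(0.0592/2)(-2.097) = 0.0621 V.

0.062 V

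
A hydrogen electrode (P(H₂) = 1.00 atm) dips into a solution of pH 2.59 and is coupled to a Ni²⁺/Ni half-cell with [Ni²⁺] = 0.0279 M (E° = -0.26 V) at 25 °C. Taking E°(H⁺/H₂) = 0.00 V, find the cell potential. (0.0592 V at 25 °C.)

The hydrogen couple is the cathode, so E°_cell = 0.26 V; n = 2.
[H⁺] = 10^(−2.59) = 0.0026 M, and Q = [Ni²⁺]·P(H₂) / [H⁺]^2 = 4220.
E = E° − (0.0592/2) log Q = 0.26 − (0.0592/2)(3.626) = 0.153 V.

0.15 V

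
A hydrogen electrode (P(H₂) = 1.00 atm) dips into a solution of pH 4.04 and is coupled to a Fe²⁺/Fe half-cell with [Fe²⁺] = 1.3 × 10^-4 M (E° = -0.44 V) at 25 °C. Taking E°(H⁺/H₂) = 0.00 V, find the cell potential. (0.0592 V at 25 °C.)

0.32 V

The hydrogen couple is the cathode, so E°_cell = 0.44 V; n = 2.
[H⁺] = 10^(−4.04) = 9.1 × 10^-5 M, and Q = [Fe²⁺]·P(H₂) / [H⁺]^2 = 1.56 × 10^4.
E = E° − (0.0592/2) log Q = 0.44 − (0.0592/2)(4.194) = 0.316 V.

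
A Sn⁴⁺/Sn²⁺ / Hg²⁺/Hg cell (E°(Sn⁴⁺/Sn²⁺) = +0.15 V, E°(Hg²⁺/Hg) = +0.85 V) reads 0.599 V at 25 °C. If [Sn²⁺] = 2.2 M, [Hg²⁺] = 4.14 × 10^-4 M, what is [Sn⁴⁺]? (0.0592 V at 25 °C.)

2.4 M

From the Nernst equation, log Q = n(E° − E)/0.0592 = 2(0.70 − 0.599)/0.0592 = 3.412, so Q = 2580.
With Q = [Sn⁴⁺]/([Sn²⁺]·[Hg²⁺]) and the known concentrations, [Sn⁴⁺] in the numerator gives [Sn⁴⁺] = 2.4 M.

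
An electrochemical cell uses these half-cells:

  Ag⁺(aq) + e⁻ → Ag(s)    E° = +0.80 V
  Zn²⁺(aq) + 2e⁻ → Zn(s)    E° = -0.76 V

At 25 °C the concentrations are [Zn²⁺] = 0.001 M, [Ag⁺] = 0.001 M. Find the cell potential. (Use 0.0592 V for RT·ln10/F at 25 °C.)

1.47 V

The Ag⁺/Ag couple has the higher reduction potential and acts as the cathode, so E°_cell = +0.80 − (-0.76) = 1.56 V.
Balancing electrons gives n = 2; the reaction quotient is Q = [Zn²⁺]/[Ag⁺]^2 = 1000.
At 25 °C, E = E° − (0.0592/n) log Q = 1.56 − (0.0592/2)(3.000) = 1.560 − 0.089 = 1.471 V.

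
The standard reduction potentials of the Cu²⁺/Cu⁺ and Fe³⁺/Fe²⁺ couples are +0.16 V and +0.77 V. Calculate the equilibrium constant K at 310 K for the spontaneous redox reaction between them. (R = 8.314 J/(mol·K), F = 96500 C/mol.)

E°_cell = +0.77 − (+0.16) = 0.61 V, with n = 1 electron transferred.
At equilibrium E = 0, so the Nernst equation gives ln K = nFE°/RT = (1)(96500)(0.61)/((8.314)(310)) = 22.84.
K = e^22.84 = 8.3 × 10^9.

8.3 × 10^9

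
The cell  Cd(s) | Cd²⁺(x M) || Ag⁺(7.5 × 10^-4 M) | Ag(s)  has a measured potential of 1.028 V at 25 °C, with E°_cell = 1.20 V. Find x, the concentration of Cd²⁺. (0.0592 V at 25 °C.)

From the Nernst equation, log Q = n(E° − E)/0.0592 = 2(1.20 − 1.028)/0.0592 = 5.811, so Q = 6.47 × 10^5.
With Q = [Cd²⁺]/[Ag⁺]^2 and the known concentrations, [Cd²⁺] in the numerator gives [Cd²⁺] = 0.36 M.

0.36 M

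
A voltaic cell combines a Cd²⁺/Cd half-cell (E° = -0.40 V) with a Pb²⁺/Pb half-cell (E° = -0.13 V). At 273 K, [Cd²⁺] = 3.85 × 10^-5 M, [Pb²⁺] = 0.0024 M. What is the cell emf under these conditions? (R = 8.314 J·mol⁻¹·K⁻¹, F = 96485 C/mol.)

The Pb²⁺/Pb couple has the higher reduction potential and acts as the cathode, so E°_cell = -0.13 − (-0.40) = 0.27 V.
Balancing electrons gives n = 2; the reaction quotient is Q = [Cd²⁺]/[Pb²⁺] = 0.0160.
E = E° − (RT/nF) ln Q = 0.27 − (8.314×273)/(2×96485) × (-4.133) = 0.270 + 0.049 = 0.319 V.

0.319 V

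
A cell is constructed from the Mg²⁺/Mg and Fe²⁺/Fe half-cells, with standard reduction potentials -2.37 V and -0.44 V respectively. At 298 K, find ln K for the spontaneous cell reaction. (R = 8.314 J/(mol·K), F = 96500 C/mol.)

E°_cell = -0.44 − (-2.37) = 1.93 V, with n = 2 electrons transferred.
At equilibrium E = 0, so the Nernst equation gives ln K = nFE°/RT = (2)(96500)(1.93)/((8.314)(298)) = 150.34.

ln K = 150.3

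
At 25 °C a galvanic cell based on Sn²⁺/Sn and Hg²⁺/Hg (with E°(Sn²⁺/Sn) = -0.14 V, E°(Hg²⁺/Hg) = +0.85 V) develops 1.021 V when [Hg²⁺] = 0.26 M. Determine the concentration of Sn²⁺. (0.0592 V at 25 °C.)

From the Nernst equation, log Q = n(E° − E)/0.0592 = 2(0.99 − 1.021)/0.0592 = -1.047, so Q = 0.0897.
With Q = [Sn²⁺]/[Hg²⁺] and the known concentrations, [Sn²⁺] in the numerator gives [Sn²⁺] = 0.023 M.

0.023 M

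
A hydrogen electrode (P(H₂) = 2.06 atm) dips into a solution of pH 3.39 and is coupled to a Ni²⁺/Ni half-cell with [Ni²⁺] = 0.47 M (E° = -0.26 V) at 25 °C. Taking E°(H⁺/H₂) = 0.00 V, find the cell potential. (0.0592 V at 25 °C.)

0.060 V

The hydrogen couple is the cathode, so E°_cell = 0.26 V; n = 2.
[H⁺] = 10^(−3.39) = 4.1 × 10^-4 M, and Q = [Ni²⁺]·P(H₂) / [H⁺]^2 = 5.83 × 10^6.
E = E° − (0.0592/2) log Q = 0.26 − (0.0592/2)(6.766) = 0.060 V.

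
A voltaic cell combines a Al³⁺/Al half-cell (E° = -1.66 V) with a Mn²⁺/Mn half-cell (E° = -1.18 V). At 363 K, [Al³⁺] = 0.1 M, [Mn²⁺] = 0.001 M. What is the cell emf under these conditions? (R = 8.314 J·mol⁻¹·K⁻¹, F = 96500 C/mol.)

0.396 V

The Mn²⁺/Mn couple has the higher reduction potential and acts as the cathode, so E°_cell = -1.18 − (-1.66) = 0.48 V.
Balancing electrons gives n = 6; the reaction quotient is Q = [Al³⁺]^2/[Mn²⁺]^3 = 1 × 10^7.
E = E° − (RT/nF) ln Q = 0.48 − (8.314×363)/(6×96500) × (16.118) = 0.480 − 0.084 = 0.396 V.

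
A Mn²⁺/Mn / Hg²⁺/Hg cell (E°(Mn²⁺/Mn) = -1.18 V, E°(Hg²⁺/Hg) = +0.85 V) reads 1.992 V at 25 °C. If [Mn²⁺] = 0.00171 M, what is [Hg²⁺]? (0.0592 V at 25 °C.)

From the Nernst equation, log Q = n(E° − E)/0.0592 = 2(2.03 − 1.992)/0.0592 = 1.284, so Q = 19.2.
With Q = [Mn²⁺]/[Hg²⁺] and the known concentrations, [Hg²⁺] in the denominator gives [Hg²⁺] = 8.9 × 10^-5 M.

8.9 × 10^-5 M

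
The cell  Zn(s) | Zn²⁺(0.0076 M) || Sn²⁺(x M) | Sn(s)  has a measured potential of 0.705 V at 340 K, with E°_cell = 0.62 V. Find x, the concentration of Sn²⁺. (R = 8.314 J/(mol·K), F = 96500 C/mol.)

2.5 M

From the Nernst equation, ln Q = nF(E° − E)/RT = 2×96500×(0.62 − 0.705)/(8.314×340) = -5.803, so Q = 0.00302.
With Q = [Zn²⁺]/[Sn²⁺] and the known concentrations, [Sn²⁺] in the denominator gives [Sn²⁺] = 2.5 M.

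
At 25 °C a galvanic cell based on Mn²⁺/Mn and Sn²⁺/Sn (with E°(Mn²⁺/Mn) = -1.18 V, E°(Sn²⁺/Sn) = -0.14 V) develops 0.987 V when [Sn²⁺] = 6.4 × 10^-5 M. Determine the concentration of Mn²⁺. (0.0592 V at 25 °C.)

0.004 M

From the Nernst equation, log Q = n(E° − E)/0.0592 = 2(1.04 − 0.987)/0.0592 = 1.791, so Q = 61.7.
With Q = [Mn²⁺]/[Sn²⁺] and the known concentrations, [Mn²⁺] in the numerator gives [Mn²⁺] = 0.004 M.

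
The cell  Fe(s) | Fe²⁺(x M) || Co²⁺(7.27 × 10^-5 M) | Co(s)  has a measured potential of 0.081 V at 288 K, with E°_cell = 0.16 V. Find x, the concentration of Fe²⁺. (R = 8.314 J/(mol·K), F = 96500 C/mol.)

0.042 M

From the Nernst equation, ln Q = nF(E° − E)/RT = 2×96500×(0.16 − 0.081)/(8.314×288) = 6.368, so Q = 583.
With Q = [Fe²⁺]/[Co²⁺] and the known concentrations, [Fe²⁺] in the numerator gives [Fe²⁺] = 0.042 M.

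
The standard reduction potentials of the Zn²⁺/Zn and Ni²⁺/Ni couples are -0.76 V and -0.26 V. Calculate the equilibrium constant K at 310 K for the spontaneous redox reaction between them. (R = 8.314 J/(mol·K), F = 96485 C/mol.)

E°_cell = -0.26 − (-0.76) = 0.50 V, with n = 2 electrons transferred.
At equilibrium E = 0, so the Nernst equation gives ln K = nFE°/RT = (2)(96485)(0.50)/((8.314)(310)) = 37.44.
K = e^37.44 = 1.8 × 10^16.

1.8 × 10^16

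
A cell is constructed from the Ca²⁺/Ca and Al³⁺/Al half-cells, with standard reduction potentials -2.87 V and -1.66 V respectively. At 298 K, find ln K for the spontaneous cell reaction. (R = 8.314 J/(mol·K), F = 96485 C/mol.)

E°_cell = -1.66 − (-2.87) = 1.21 V, with n = 6 electrons transferred.
At equilibrium E = 0, so the Nernst equation gives ln K = nFE°/RT = (6)(96485)(1.21)/((8.314)(298)) = 282.73.

ln K = 282.7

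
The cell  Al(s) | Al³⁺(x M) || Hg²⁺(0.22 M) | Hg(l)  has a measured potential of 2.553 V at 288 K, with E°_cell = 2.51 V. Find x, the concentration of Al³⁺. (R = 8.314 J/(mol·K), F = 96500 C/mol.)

From the Nernst equation, ln Q = nF(E° − E)/RT = 6×96500×(2.51 − 2.553)/(8.314×288) = -10.398, so Q = 3.05 × 10^-5.
With Q = [Al³⁺]^2/[Hg²⁺]^3 and the known concentrations, [Al³⁺]^2 in the numerator gives [Al³⁺] = 5.7 × 10^-4 M.

5.7 × 10^-4 M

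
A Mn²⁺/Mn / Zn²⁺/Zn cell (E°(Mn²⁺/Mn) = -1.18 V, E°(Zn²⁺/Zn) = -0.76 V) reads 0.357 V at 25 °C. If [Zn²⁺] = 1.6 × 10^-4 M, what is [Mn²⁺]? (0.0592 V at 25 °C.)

From the Nernst equation, log Q = n(E° − E)/0.0592 = 2(0.42 − 0.357)/0.0592 = 2.128, so Q = 134.
With Q = [Mn²⁺]/[Zn²⁺] and the known concentrations, [Mn²⁺] in the numerator gives [Mn²⁺] = 0.022 M.

0.022 M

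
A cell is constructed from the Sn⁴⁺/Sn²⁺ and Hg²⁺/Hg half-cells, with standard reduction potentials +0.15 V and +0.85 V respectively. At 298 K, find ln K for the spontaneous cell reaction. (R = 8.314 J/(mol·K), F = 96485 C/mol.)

E°_cell = +0.85 − (+0.15) = 0.70 V, with n = 2 electrons transferred.
At equilibrium E = 0, so the Nernst equation gives ln K = nFE°/RT = (2)(96485)(0.70)/((8.314)(298)) = 54.52.

ln K = 54.5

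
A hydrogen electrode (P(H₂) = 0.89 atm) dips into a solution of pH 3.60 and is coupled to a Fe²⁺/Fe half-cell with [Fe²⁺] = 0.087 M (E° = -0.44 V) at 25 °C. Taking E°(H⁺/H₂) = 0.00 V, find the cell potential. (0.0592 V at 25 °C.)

0.26 V

The hydrogen couple is the cathode, so E°_cell = 0.44 V; n = 2.
[H⁺] = 10^(−3.60) = 2.5 × 10^-4 M, and Q = [Fe²⁺]·P(H₂) / [H⁺]^2 = 1.23 × 10^6.
E = E° − (0.0592/2) log Q = 0.44 − (0.0592/2)(6.089) = 0.260 V.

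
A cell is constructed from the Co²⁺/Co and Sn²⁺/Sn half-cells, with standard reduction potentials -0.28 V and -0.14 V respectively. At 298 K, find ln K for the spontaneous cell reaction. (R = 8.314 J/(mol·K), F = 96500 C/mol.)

ln K = 10.9

E°_cell = -0.14 − (-0.28) = 0.14 V, with n = 2 electrons transferred.
At equilibrium E = 0, so the Nernst equation gives ln K = nFE°/RT = (2)(96500)(0.14)/((8.314)(298)) = 10.91.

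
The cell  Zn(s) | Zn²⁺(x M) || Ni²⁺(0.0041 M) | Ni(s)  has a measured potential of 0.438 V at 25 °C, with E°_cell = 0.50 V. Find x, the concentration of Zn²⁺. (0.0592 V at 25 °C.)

0.51 M

From the Nernst equation, log Q = n(E° − E)/0.0592 = 2(0.50 − 0.438)/0.0592 = 2.095, so Q = 124.
With Q = [Zn²⁺]/[Ni²⁺] and the known concentrations, [Zn²⁺] in the numerator gives [Zn²⁺] = 0.51 M.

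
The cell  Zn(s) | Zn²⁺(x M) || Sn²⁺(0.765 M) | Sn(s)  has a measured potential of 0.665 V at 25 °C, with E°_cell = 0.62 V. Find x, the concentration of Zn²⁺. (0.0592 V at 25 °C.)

0.023 M

From the Nernst equation, log Q = n(E° − E)/0.0592 = 2(0.62 − 0.665)/0.0592 = -1.520, so Q = 0.0302.
With Q = [Zn²⁺]/[Sn²⁺] and the known concentrations, [Zn²⁺] in the numerator gives [Zn²⁺] = 0.023 M.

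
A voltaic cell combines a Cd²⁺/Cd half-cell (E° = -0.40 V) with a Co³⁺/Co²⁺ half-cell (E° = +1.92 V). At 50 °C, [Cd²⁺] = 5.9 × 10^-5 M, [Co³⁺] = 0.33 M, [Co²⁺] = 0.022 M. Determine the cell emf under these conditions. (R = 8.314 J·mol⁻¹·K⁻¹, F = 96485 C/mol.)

2.53 V

The Co³⁺/Co²⁺ couple has the higher reduction potential and acts as the cathode, so E°_cell = +1.92 − (-0.40) = 2.32 V.
Balancing electrons gives n = 2; the reaction quotient is Q = [Cd²⁺]·[Co²⁺]^2/[Co³⁺]^2 = 2.62 × 10^-7.
E = E° − (RT/nF) ln Q = 2.32 − (8.314×323)/(2×96485) × (-15.154) = 2.320 + 0.211 = 2.531 V.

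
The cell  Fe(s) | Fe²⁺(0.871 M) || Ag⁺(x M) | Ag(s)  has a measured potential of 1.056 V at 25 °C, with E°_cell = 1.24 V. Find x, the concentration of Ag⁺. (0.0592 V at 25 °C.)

7.3 × 10^-4 M

From the Nernst equation, log Q = n(E° − E)/0.0592 = 2(1.24 − 1.056)/0.0592 = 6.216, so Q = 1.65 × 10^6.
With Q = [Fe²⁺]/[Ag⁺]^2 and the known concentrations, [Ag⁺]^2 in the denominator gives [Ag⁺] = 7.3 × 10^-4 M.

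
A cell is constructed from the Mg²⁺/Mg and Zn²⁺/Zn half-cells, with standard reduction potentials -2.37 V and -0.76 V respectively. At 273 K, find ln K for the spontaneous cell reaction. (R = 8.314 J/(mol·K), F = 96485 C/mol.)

ln K = 136.9

E°_cell = -0.76 − (-2.37) = 1.61 V, with n = 2 electrons transferred.
At equilibrium E = 0, so the Nernst equation gives ln K = nFE°/RT = (2)(96485)(1.61)/((8.314)(273)) = 136.88.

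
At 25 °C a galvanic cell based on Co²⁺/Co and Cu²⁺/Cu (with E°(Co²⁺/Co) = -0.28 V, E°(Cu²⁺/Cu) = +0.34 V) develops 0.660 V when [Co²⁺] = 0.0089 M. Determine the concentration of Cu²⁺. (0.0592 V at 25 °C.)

From the Nernst equation, log Q = n(E° − E)/0.0592 = 2(0.62 − 0.660)/0.0592 = -1.351, so Q = 0.0445.
With Q = [Co²⁺]/[Cu²⁺] and the known concentrations, [Cu²⁺] in the denominator gives [Cu²⁺] = 0.2 M.

0.2 M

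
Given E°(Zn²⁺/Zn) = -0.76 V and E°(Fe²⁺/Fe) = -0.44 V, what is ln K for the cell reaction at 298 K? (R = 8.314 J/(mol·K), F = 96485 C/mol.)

E°_cell = -0.44 − (-0.76) = 0.32 V, with n = 2 electrons transferred.
At equilibrium E = 0, so the Nernst equation gives ln K = nFE°/RT = (2)(96485)(0.32)/((8.314)(298)) = 24.92.

ln K = 24.9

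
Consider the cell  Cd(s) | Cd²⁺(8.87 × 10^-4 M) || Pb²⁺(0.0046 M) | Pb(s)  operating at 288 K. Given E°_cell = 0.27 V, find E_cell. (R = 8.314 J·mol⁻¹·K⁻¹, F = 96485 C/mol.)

0.290 V

Balancing electrons gives n = 2; the reaction quotient is Q = [Cd²⁺]/[Pb²⁺] = 0.193.
E = E° − (RT/nF) ln Q = 0.27 − (8.314×288)/(2×96485) × (-1.646) = 0.270 + 0.020 = 0.290 V.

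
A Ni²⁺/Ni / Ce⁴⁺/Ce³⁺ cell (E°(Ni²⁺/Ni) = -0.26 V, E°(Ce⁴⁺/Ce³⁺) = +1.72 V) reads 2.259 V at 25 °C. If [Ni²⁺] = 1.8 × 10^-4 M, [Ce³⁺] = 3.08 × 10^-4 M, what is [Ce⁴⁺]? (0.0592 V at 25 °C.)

From the Nernst equation, log Q = n(E° − E)/0.0592 = 2(1.98 − 2.259)/0.0592 = -9.426, so Q = 3.75 × 10^-10.
With Q = [Ni²⁺]·[Ce³⁺]^2/[Ce⁴⁺]^2 and the known concentrations, [Ce⁴⁺]^2 in the denominator gives [Ce⁴⁺] = 0.21 M.

0.21 M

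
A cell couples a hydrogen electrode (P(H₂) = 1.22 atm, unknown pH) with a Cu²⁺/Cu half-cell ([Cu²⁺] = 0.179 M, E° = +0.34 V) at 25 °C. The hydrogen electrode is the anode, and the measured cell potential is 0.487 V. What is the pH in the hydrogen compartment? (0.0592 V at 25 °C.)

pH = 2.81

E°_cell = 0.34 V and n = 2.
log Q = n(E° − E)/0.0592 = 2×(0.34 − 0.487)/0.0592 = -4.966.
With Q = [H⁺]^2 / ([Cu²⁺]·P(H₂)), solving for [H⁺] gives log[H⁺] = -2.814, so pH = 2.81.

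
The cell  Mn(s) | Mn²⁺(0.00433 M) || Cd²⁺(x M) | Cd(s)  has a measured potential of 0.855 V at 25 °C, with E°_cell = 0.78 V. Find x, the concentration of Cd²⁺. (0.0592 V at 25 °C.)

1.5 M

From the Nernst equation, log Q = n(E° − E)/0.0592 = 2(0.78 − 0.855)/0.0592 = -2.534, so Q = 0.00293.
With Q = [Mn²⁺]/[Cd²⁺] and the known concentrations, [Cd²⁺] in the denominator gives [Cd²⁺] = 1.5 M.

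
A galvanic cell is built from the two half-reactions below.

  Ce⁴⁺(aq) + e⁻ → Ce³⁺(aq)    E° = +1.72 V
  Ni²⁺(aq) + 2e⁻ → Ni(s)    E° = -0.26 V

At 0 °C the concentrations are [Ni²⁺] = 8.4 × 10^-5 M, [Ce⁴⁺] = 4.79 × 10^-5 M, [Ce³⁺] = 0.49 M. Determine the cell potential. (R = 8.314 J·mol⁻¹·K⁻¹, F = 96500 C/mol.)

The Ce⁴⁺/Ce³⁺ couple has the higher reduction potential and acts as the cathode, so E°_cell = +1.72 − (-0.26) = 1.98 V.
Balancing electrons gives n = 2; the reaction quotient is Q = [Ni²⁺]·[Ce³⁺]^2/[Ce⁴⁺]^2 = 8790.
E = E° − (RT/nF) ln Q = 1.98 − (8.314×273)/(2×96500) × (9.081) = 1.980 − 0.107 = 1.873 V.

1.87 V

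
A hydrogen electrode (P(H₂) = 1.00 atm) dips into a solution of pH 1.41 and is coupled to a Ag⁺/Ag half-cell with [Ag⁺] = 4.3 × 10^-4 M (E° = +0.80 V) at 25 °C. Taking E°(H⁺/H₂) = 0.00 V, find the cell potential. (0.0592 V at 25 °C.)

The Ag⁺/Ag couple is the cathode, so E°_cell = 0.80 V; n = 2.
[H⁺] = 10^(−1.41) = 0.039 M, and Q = [H⁺]^2 / ([Ag⁺]^2·P(H₂)) = 8190.
E = E° − (0.0592/2) log Q = 0.80 − (0.0592/2)(3.913) = 0.684 V.

0.68 V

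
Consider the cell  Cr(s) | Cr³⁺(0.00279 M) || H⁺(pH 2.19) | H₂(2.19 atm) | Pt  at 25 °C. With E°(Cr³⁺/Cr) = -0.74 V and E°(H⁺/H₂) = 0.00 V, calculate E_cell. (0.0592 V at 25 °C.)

The hydrogen couple is the cathode, so E°_cell = 0.74 V; n = 6.
[H⁺] = 10^(−2.19) = 0.0065 M, and Q = [Cr³⁺]^2·P(H₂)^3 / [H⁺]^6 = 1.13 × 10^9.
E = E° − (0.0592/6) log Q = 0.74 − (0.0592/6)(9.053) = 0.651 V.

0.65 V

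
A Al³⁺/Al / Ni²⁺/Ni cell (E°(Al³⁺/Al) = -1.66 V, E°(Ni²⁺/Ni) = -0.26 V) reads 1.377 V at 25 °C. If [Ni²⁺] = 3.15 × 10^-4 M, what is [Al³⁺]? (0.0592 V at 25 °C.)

From the Nernst equation, log Q = n(E° − E)/0.0592 = 6(1.40 − 1.377)/0.0592 = 2.331, so Q = 214.
With Q = [Al³⁺]^2/[Ni²⁺]^3 and the known concentrations, [Al³⁺]^2 in the numerator gives [Al³⁺] = 8.2 × 10^-5 M.

8.2 × 10^-5 M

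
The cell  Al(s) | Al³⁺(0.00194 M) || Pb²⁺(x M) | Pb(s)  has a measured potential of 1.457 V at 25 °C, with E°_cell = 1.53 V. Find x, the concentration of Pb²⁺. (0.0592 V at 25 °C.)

From the Nernst equation, log Q = n(E° − E)/0.0592 = 6(1.53 − 1.457)/0.0592 = 7.399, so Q = 2.5 × 10^7.
With Q = [Al³⁺]^2/[Pb²⁺]^3 and the known concentrations, [Pb²⁺]^3 in the denominator gives [Pb²⁺] = 5.3 × 10^-5 M.

5.3 × 10^-5 M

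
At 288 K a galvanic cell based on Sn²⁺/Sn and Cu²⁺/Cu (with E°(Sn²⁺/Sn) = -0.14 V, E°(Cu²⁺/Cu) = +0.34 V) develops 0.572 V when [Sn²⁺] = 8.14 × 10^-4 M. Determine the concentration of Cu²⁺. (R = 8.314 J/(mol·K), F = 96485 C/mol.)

From the Nernst equation, ln Q = nF(E° − E)/RT = 2×96485×(0.48 − 0.572)/(8.314×288) = -7.414, so Q = 6.03 × 10^-4.
With Q = [Sn²⁺]/[Cu²⁺] and the known concentrations, [Cu²⁺] in the denominator gives [Cu²⁺] = 1.4 M.

1.4 M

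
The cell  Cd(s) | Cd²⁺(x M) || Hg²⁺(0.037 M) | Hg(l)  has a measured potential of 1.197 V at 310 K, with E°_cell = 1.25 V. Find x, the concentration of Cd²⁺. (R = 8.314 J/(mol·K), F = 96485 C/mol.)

From the Nernst equation, ln Q = nF(E° − E)/RT = 2×96485×(1.25 − 1.197)/(8.314×310) = 3.968, so Q = 52.9.
With Q = [Cd²⁺]/[Hg²⁺] and the known concentrations, [Cd²⁺] in the numerator gives [Cd²⁺] = 2.0 M.

2.0 M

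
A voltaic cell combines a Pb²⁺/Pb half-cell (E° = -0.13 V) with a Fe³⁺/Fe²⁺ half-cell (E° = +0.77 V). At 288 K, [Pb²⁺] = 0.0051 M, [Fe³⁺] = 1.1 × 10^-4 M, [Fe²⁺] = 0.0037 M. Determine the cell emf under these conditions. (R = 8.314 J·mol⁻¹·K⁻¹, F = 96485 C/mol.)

The Fe³⁺/Fe²⁺ couple has the higher reduction potential and acts as the cathode, so E°_cell = +0.77 − (-0.13) = 0.90 V.
Balancing electrons gives n = 2; the reaction quotient is Q = [Pb²⁺]·[Fe²⁺]^2/[Fe³⁺]^2 = 5.77.
E = E° − (RT/nF) ln Q = 0.90 − (8.314×288)/(2×96485) × (1.753) = 0.900 − 0.022 = 0.878 V.

0.878 V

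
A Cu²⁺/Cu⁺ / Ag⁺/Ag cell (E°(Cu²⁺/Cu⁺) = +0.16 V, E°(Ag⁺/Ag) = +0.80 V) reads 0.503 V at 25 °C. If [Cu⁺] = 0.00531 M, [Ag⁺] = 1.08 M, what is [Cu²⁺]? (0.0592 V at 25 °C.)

1.2 M

From the Nernst equation, log Q = n(E° − E)/0.0592 = 1(0.64 − 0.503)/0.0592 = 2.314, so Q = 206.
With Q = [Cu²⁺]/([Cu⁺]·[Ag⁺]) and the known concentrations, [Cu²⁺] in the numerator gives [Cu²⁺] = 1.2 M.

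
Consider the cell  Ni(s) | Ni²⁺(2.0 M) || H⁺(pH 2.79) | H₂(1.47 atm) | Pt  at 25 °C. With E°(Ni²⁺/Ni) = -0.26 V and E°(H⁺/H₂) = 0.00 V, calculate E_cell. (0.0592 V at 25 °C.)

0.081 V

The hydrogen couple is the cathode, so E°_cell = 0.26 V; n = 2.
[H⁺] = 10^(−2.79) = 0.0016 M, and Q = [Ni²⁺]·P(H₂) / [H⁺]^2 = 1.12 × 10^6.
E = E° − (0.0592/2) log Q = 0.26 − (0.0592/2)(6.048) = 0.081 V.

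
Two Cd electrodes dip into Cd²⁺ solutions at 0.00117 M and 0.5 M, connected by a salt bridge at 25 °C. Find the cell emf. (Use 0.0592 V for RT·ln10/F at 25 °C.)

Both half-cells are Cd²⁺/Cd, so E°_cell = 0. The concentrated side is the cathode; the cell reaction moves Cd²⁺ from high to low concentration with n = 2.
Q = [Cd²⁺]_dilute/[Cd²⁺]_conc = 0.00117/0.5 = 0.00234.
E = 0 − (0.0592/2) log Q = −(0.0592/2)(-2.631) = 0.0779 V.

0.078 V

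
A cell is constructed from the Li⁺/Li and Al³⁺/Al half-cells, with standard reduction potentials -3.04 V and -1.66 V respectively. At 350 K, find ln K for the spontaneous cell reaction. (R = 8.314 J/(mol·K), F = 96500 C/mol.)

ln K = 137.3

E°_cell = -1.66 − (-3.04) = 1.38 V, with n = 3 electrons transferred.
At equilibrium E = 0, so the Nernst equation gives ln K = nFE°/RT = (3)(96500)(1.38)/((8.314)(350)) = 137.29.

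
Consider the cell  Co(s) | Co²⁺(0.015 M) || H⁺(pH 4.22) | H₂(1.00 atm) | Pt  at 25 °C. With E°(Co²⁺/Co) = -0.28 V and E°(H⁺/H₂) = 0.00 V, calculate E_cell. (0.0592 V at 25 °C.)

The hydrogen couple is the cathode, so E°_cell = 0.28 V; n = 2.
[H⁺] = 10^(−4.22) = 6 × 10^-5 M, and Q = [Co²⁺]·P(H₂) / [H⁺]^2 = 4.13 × 10^6.
E = E° − (0.0592/2) log Q = 0.28 − (0.0592/2)(6.616) = 0.084 V.

0.084 V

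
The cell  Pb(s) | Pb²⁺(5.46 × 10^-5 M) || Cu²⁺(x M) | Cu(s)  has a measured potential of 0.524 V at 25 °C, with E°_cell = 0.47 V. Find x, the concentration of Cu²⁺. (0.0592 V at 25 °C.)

0.0036 M

From the Nernst equation, log Q = n(E° − E)/0.0592 = 2(0.47 − 0.524)/0.0592 = -1.824, so Q = 0.0150.
With Q = [Pb²⁺]/[Cu²⁺] and the known concentrations, [Cu²⁺] in the denominator gives [Cu²⁺] = 0.0036 M.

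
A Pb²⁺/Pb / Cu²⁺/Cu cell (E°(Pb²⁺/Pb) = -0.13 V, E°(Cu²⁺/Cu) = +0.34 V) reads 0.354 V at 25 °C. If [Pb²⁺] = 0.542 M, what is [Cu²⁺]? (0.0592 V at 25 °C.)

6.5 × 10^-5 M

From the Nernst equation, log Q = n(E° − E)/0.0592 = 2(0.47 − 0.354)/0.0592 = 3.919, so Q = 8300.
With Q = [Pb²⁺]/[Cu²⁺] and the known concentrations, [Cu²⁺] in the denominator gives [Cu²⁺] = 6.5 × 10^-5 M.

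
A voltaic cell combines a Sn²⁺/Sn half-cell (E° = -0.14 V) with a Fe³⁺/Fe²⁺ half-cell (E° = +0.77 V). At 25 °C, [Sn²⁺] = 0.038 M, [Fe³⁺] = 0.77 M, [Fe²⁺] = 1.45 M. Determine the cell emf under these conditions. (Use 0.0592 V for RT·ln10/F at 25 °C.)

0.936 V

The Fe³⁺/Fe²⁺ couple has the higher reduction potential and acts as the cathode, so E°_cell = +0.77 − (-0.14) = 0.91 V.
Balancing electrons gives n = 2; the reaction quotient is Q = [Sn²⁺]·[Fe²⁺]^2/[Fe³⁺]^2 = 0.135.
At 25 °C, E = E° − (0.0592/n) log Q = 0.91 − (0.0592/2)(-0.870) = 0.910 + 0.026 = 0.936 V.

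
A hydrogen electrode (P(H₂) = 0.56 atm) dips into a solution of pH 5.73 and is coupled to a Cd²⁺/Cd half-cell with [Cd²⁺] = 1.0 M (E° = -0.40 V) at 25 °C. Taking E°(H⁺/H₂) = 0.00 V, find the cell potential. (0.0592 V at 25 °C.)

0.068 V

The hydrogen couple is the cathode, so E°_cell = 0.40 V; n = 2.
[H⁺] = 10^(−5.73) = 1.9 × 10^-6 M, and Q = [Cd²⁺]·P(H₂) / [H⁺]^2 = 1.62 × 10^11.
E = E° − (0.0592/2) log Q = 0.40 − (0.0592/2)(11.208) = 0.068 V.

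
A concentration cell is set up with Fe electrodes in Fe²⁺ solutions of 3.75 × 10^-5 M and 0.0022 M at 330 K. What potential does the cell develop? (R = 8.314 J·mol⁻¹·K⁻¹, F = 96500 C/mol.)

Both half-cells are Fe²⁺/Fe, so E°_cell = 0. The concentrated side is the cathode; the cell reaction moves Fe²⁺ from high to low concentration with n = 2.
Q = [Fe²⁺]_dilute/[Fe²⁺]_conc = 3.75 × 10^-5/0.0022 = 0.0170.
E = 0 − (RT/nF) ln Q = −((8.314×330)/(2×96500))(-4.072) = 0.0579 V.

0.058 V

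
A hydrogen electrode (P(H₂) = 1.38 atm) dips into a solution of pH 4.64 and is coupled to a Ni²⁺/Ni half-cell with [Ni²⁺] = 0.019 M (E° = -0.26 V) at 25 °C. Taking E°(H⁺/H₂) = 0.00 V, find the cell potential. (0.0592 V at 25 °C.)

The hydrogen couple is the cathode, so E°_cell = 0.26 V; n = 2.
[H⁺] = 10^(−4.64) = 2.3 × 10^-5 M, and Q = [Ni²⁺]·P(H₂) / [H⁺]^2 = 5 × 10^7.
E = E° − (0.0592/2) log Q = 0.26 − (0.0592/2)(7.699) = 0.032 V.

0.032 V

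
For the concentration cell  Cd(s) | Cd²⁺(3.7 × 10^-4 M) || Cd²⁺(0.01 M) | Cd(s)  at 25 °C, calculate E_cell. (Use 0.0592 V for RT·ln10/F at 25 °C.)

Both half-cells are Cd²⁺/Cd, so E°_cell = 0. The concentrated side is the cathode; the cell reaction moves Cd²⁺ from high to low concentration with n = 2.
Q = [Cd²⁺]_dilute/[Cd²⁺]_conc = 3.7 × 10^-4/0.01 = 0.0370.
E = 0 − (0.0592/2) log Q = −(0.0592/2)(-1.432) = 0.0424 V.

0.042 V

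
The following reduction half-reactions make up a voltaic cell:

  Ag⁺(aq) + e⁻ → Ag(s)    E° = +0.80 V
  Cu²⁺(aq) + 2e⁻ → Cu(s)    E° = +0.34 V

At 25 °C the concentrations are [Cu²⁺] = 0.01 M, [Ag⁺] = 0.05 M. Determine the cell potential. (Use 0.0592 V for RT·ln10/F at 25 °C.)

0.442 V

The Ag⁺/Ag couple has the higher reduction potential and acts as the cathode, so E°_cell = +0.80 − (+0.34) = 0.46 V.
Balancing electrons gives n = 2; the reaction quotient is Q = [Cu²⁺]/[Ag⁺]^2 = 4.00.
At 25 °C, E = E° − (0.0592/n) log Q = 0.46 − (0.0592/2)(0.602) = 0.460 − 0.018 = 0.442 V.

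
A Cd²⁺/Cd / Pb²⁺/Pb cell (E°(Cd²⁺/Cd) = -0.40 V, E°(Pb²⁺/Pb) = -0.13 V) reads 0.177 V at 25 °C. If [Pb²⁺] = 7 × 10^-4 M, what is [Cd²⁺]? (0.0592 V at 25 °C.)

From the Nernst equation, log Q = n(E° − E)/0.0592 = 2(0.27 − 0.177)/0.0592 = 3.142, so Q = 1390.
With Q = [Cd²⁺]/[Pb²⁺] and the known concentrations, [Cd²⁺] in the numerator gives [Cd²⁺] = 0.97 M.

0.97 M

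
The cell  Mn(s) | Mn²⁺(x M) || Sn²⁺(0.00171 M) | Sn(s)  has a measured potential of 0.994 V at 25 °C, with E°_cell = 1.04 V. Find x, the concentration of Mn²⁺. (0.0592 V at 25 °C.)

From the Nernst equation, log Q = n(E° − E)/0.0592 = 2(1.04 − 0.994)/0.0592 = 1.554, so Q = 35.8.
With Q = [Mn²⁺]/[Sn²⁺] and the known concentrations, [Mn²⁺] in the numerator gives [Mn²⁺] = 0.061 M.

0.061 M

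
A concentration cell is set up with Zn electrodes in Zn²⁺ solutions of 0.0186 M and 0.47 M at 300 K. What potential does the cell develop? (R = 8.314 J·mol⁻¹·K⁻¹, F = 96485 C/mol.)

0.042 V

Both half-cells are Zn²⁺/Zn, so E°_cell = 0. The concentrated side is the cathode; the cell reaction moves Zn²⁺ from high to low concentration with n = 2.
Q = [Zn²⁺]_dilute/[Zn²⁺]_conc = 0.0186/0.47 = 0.0396.
E = 0 − (RT/nF) ln Q = −((8.314×300)/(2×96485))(-3.230) = 0.0417 V.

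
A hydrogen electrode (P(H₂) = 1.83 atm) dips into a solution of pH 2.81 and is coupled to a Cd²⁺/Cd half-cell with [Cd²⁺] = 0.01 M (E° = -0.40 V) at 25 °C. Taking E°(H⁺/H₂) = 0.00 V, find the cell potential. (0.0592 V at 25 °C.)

0.29 V

The hydrogen couple is the cathode, so E°_cell = 0.40 V; n = 2.
[H⁺] = 10^(−2.81) = 0.0015 M, and Q = [Cd²⁺]·P(H₂) / [H⁺]^2 = 7630.
E = E° − (0.0592/2) log Q = 0.40 − (0.0592/2)(3.882) = 0.285 V.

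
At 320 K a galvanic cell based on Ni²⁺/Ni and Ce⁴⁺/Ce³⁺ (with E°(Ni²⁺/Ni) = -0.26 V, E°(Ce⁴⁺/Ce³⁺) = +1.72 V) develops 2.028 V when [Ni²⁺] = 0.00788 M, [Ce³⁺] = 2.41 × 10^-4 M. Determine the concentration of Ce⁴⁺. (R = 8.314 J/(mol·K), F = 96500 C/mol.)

1.2 × 10^-4 M

From the Nernst equation, ln Q = nF(E° − E)/RT = 2×96500×(1.98 − 2.028)/(8.314×320) = -3.482, so Q = 0.0307.
With Q = [Ni²⁺]·[Ce³⁺]^2/[Ce⁴⁺]^2 and the known concentrations, [Ce⁴⁺]^2 in the denominator gives [Ce⁴⁺] = 1.2 × 10^-4 M.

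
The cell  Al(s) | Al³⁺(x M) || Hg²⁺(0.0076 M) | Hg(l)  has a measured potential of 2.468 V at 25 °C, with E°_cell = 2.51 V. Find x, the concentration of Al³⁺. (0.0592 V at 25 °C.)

From the Nernst equation, log Q = n(E° − E)/0.0592 = 6(2.51 − 2.468)/0.0592 = 4.257, so Q = 1.81 × 10^4.
With Q = [Al³⁺]^2/[Hg²⁺]^3 and the known concentrations, [Al³⁺]^2 in the numerator gives [Al³⁺] = 0.089 M.

0.089 M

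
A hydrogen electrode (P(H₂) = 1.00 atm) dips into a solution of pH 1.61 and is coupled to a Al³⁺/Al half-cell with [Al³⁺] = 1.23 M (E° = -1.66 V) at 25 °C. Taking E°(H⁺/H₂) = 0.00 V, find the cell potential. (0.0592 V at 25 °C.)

1.56 V

The hydrogen couple is the cathode, so E°_cell = 1.66 V; n = 6.
[H⁺] = 10^(−1.61) = 0.025 M, and Q = [Al³⁺]^2·P(H₂)^3 / [H⁺]^6 = 6.92 × 10^9.
E = E° − (0.0592/6) log Q = 1.66 − (0.0592/6)(9.840) = 1.563 V.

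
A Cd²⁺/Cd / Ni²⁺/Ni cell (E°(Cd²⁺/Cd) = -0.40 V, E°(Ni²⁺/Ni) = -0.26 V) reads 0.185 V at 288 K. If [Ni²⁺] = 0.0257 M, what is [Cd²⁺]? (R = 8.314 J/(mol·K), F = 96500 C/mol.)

From the Nernst equation, ln Q = nF(E° − E)/RT = 2×96500×(0.14 − 0.185)/(8.314×288) = -3.627, so Q = 0.0266.
With Q = [Cd²⁺]/[Ni²⁺] and the known concentrations, [Cd²⁺] in the numerator gives [Cd²⁺] = 6.8 × 10^-4 M.

6.8 × 10^-4 M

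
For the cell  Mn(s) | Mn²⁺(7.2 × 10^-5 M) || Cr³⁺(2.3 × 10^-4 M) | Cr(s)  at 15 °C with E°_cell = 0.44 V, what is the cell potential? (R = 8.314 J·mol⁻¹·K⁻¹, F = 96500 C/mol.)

0.489 V

Balancing electrons gives n = 6; the reaction quotient is Q = [Mn²⁺]^3/[Cr³⁺]^2 = 7.06 × 10^-6.
E = E° − (RT/nF) ln Q = 0.44 − (8.314×288)/(6×96500) × (-11.862) = 0.440 + 0.049 = 0.489 V.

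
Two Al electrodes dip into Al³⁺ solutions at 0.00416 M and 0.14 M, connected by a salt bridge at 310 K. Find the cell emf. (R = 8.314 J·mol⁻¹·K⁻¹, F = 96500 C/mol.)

Both half-cells are Al³⁺/Al, so E°_cell = 0. The concentrated side is the cathode; the cell reaction moves Al³⁺ from high to low concentration with n = 3.
Q = [Al³⁺]_dilute/[Al³⁺]_conc = 0.00416/0.14 = 0.0297.
E = 0 − (RT/nF) ln Q = −((8.314×310)/(3×96500))(-3.516) = 0.0313 V.

0.031 V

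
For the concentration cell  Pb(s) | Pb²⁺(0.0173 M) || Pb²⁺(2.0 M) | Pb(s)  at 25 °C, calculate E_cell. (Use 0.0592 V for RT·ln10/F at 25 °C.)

0.061 V

Both half-cells are Pb²⁺/Pb, so E°_cell = 0. The concentrated side is the cathode; the cell reaction moves Pb²⁺ from high to low concentration with n = 2.
Q = [Pb²⁺]_dilute/[Pb²⁺]_conc = 0.0173/2.0 = 0.00865.
E = 0 − (0.0592/2) log Q = −(0.0592/2)(-2.063) = 0.0611 V.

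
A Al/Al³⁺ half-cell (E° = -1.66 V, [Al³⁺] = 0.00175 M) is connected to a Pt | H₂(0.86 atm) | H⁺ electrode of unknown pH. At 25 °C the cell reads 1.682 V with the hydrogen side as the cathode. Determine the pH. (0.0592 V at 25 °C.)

E°_cell = 1.66 V and n = 6.
log Q = n(E° − E)/0.0592 = 6×(1.66 − 1.682)/0.0592 = -2.230.
With Q = [Al³⁺]^2·P(H₂)^3 / [H⁺]^6, solving for [H⁺] gives log[H⁺] = -0.580, so pH = 0.58.

pH = 0.58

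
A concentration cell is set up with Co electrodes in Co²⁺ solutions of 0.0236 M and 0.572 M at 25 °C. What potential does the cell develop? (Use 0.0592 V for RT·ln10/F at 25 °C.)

0.041 V

Both half-cells are Co²⁺/Co, so E°_cell = 0. The concentrated side is the cathode; the cell reaction moves Co²⁺ from high to low concentration with n = 2.
Q = [Co²⁺]_dilute/[Co²⁺]_conc = 0.0236/0.572 = 0.0413.
E = 0 − (0.0592/2) log Q = −(0.0592/2)(-1.384) = 0.0410 V.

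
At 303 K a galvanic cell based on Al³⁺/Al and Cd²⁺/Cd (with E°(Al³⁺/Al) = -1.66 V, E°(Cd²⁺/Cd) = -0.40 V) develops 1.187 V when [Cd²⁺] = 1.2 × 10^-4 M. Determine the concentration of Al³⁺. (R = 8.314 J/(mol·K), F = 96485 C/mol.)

From the Nernst equation, ln Q = nF(E° − E)/RT = 6×96485×(1.26 − 1.187)/(8.314×303) = 16.776, so Q = 1.93 × 10^7.
With Q = [Al³⁺]^2/[Cd²⁺]^3 and the known concentrations, [Al³⁺]^2 in the numerator gives [Al³⁺] = 0.0058 M.

0.0058 M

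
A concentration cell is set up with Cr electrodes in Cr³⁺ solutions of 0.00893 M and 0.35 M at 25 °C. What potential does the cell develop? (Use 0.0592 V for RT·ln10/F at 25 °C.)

0.031 V

Both half-cells are Cr³⁺/Cr, so E°_cell = 0. The concentrated side is the cathode; the cell reaction moves Cr³⁺ from high to low concentration with n = 3.
Q = [Cr³⁺]_dilute/[Cr³⁺]_conc = 0.00893/0.35 = 0.0255.
E = 0 − (0.0592/3) log Q = −(0.0592/3)(-1.593) = 0.0314 V.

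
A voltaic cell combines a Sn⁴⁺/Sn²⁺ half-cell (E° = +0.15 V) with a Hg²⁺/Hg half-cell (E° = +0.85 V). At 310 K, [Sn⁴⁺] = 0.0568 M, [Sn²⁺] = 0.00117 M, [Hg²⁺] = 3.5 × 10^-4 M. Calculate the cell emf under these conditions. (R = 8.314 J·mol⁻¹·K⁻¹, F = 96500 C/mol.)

The Hg²⁺/Hg couple has the higher reduction potential and acts as the cathode, so E°_cell = +0.85 − (+0.15) = 0.70 V.
Balancing electrons gives n = 2; the reaction quotient is Q = [Sn⁴⁺]/([Sn²⁺]·[Hg²⁺]) = 1.39 × 10^5.
E = E° − (RT/nF) ln Q = 0.70 − (8.314×310)/(2×96500) × (11.840) = 0.700 − 0.158 = 0.542 V.

0.542 V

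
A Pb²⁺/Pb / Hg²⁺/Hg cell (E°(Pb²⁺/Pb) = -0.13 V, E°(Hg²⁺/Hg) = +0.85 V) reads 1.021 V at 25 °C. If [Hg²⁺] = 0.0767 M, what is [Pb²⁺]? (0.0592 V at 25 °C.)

From the Nernst equation, log Q = n(E° − E)/0.0592 = 2(0.98 − 1.021)/0.0592 = -1.385, so Q = 0.0412.
With Q = [Pb²⁺]/[Hg²⁺] and the known concentrations, [Pb²⁺] in the numerator gives [Pb²⁺] = 0.0032 M.

0.0032 M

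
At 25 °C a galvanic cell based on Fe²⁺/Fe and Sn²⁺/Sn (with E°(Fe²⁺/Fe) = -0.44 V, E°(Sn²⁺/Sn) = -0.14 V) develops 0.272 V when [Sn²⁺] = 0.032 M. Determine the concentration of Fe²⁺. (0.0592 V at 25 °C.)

From the Nernst equation, log Q = n(E° − E)/0.0592 = 2(0.30 − 0.272)/0.0592 = 0.946, so Q = 8.83.
With Q = [Fe²⁺]/[Sn²⁺] and the known concentrations, [Fe²⁺] in the numerator gives [Fe²⁺] = 0.28 M.

0.28 M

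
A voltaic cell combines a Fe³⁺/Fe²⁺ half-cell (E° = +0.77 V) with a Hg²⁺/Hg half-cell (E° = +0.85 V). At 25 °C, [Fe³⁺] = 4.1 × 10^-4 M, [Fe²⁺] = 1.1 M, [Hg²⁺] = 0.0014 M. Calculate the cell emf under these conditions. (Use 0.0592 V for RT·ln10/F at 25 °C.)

The Hg²⁺/Hg couple has the higher reduction potential and acts as the cathode, so E°_cell = +0.85 − (+0.77) = 0.08 V.
Balancing electrons gives n = 2; the reaction quotient is Q = [Fe³⁺]^2/([Fe²⁺]^2·[Hg²⁺]) = 9.92 × 10^-5.
At 25 °C, E = E° − (0.0592/n) log Q = 0.08 − (0.0592/2)(-4.003) = 0.080 + 0.118 = 0.198 V.

0.198 V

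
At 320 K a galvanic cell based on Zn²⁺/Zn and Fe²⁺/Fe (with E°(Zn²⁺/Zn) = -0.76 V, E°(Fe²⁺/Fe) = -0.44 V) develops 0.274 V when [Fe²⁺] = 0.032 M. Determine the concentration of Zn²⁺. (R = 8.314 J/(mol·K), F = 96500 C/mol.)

From the Nernst equation, ln Q = nF(E° − E)/RT = 2×96500×(0.32 − 0.274)/(8.314×320) = 3.337, so Q = 28.1.
With Q = [Zn²⁺]/[Fe²⁺] and the known concentrations, [Zn²⁺] in the numerator gives [Zn²⁺] = 0.9 M.

0.9 M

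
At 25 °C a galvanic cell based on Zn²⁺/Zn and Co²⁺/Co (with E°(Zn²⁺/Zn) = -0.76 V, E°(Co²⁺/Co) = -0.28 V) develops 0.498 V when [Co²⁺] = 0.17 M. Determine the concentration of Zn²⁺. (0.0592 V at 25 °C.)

From the Nernst equation, log Q = n(E° − E)/0.0592 = 2(0.48 − 0.498)/0.0592 = -0.608, so Q = 0.247.
With Q = [Zn²⁺]/[Co²⁺] and the known concentrations, [Zn²⁺] in the numerator gives [Zn²⁺] = 0.042 M.

0.042 M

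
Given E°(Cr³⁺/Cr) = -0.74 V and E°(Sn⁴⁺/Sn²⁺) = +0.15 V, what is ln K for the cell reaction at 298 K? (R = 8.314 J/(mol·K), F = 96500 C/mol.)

E°_cell = +0.15 − (-0.74) = 0.89 V, with n = 6 electrons transferred.
At equilibrium E = 0, so the Nernst equation gives ln K = nFE°/RT = (6)(96500)(0.89)/((8.314)(298)) = 207.99.

ln K = 208.0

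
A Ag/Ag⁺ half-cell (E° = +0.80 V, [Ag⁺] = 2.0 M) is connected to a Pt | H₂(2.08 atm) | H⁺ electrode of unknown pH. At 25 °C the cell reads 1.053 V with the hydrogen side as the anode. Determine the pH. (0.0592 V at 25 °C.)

pH = 3.81

E°_cell = 0.80 V and n = 2.
log Q = n(E° − E)/0.0592 = 2×(0.80 − 1.053)/0.0592 = -8.547.
With Q = [H⁺]^2 / ([Ag⁺]^2·P(H₂)), solving for [H⁺] gives log[H⁺] = -3.814, so pH = 3.81.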